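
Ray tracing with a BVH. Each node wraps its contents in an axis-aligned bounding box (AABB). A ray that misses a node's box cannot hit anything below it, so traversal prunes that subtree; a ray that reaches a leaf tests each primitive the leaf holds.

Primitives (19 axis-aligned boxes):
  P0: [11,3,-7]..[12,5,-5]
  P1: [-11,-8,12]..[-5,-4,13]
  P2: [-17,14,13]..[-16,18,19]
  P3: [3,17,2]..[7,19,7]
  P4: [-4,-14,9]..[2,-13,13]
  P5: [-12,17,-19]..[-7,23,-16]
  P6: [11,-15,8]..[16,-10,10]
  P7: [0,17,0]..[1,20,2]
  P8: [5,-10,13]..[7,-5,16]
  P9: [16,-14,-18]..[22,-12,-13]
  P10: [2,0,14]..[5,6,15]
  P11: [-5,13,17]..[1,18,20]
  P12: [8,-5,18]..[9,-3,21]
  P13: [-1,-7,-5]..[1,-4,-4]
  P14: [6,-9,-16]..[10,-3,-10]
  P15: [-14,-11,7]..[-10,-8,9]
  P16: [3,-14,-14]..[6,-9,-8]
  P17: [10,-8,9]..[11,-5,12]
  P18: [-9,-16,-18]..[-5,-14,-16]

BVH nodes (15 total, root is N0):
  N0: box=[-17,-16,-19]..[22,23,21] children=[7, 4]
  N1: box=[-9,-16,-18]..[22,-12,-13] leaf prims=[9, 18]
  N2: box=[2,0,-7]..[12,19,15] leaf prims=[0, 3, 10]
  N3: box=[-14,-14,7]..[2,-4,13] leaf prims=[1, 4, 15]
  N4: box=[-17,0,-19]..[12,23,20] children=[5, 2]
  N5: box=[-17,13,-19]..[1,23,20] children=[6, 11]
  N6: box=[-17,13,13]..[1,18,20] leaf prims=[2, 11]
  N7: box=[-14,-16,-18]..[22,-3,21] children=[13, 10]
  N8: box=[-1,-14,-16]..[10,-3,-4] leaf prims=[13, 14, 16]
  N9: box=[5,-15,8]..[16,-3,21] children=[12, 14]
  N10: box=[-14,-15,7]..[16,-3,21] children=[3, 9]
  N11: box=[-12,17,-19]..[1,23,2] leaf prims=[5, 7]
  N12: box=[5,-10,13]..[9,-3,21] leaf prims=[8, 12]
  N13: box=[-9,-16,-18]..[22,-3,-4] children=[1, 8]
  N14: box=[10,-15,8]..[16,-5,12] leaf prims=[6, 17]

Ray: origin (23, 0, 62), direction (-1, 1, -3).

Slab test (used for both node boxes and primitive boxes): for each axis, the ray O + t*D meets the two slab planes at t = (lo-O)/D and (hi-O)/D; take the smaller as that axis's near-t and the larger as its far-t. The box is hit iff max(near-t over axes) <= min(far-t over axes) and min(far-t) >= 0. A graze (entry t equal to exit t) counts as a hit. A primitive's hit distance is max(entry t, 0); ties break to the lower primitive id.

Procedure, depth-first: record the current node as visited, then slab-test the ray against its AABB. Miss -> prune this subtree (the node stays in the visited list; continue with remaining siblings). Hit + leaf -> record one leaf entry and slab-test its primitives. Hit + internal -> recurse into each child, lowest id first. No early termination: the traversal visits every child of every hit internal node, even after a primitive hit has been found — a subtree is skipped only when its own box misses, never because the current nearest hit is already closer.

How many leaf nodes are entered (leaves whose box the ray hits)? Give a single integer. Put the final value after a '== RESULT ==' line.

Walk:
N0 x:[1,40] y:[-16,23] z:[41/3,27] -> hit [41/3,23], descend [4, 7]
  N4 x:[11,40] y:[0,23] z:[14,27] -> hit [14,23], descend [2, 5]
    N2 x:[11,21] y:[0,19] z:[47/3,23] -> hit [47/3,19] leaf, test {P0(miss), P3@t=55/3, P10(miss)}
    N5 x:[22,40] y:[13,23] z:[14,27] -> hit [22,23], descend [6, 11]
      N6 x:[22,40] y:[13,18] z:[14,49/3] -> miss, prune
      N11 x:[22,35] y:[17,23] z:[20,27] -> hit [22,23] leaf, test {P5(miss), P7(miss)}
  N7 x:[1,37] y:[-16,-3] z:[41/3,80/3] -> miss, prune

order=[0, 4, 2, 5, 6, 11, 7]  |boxes|=7  |leaves|=2  hit=P3

== RESULT ==
2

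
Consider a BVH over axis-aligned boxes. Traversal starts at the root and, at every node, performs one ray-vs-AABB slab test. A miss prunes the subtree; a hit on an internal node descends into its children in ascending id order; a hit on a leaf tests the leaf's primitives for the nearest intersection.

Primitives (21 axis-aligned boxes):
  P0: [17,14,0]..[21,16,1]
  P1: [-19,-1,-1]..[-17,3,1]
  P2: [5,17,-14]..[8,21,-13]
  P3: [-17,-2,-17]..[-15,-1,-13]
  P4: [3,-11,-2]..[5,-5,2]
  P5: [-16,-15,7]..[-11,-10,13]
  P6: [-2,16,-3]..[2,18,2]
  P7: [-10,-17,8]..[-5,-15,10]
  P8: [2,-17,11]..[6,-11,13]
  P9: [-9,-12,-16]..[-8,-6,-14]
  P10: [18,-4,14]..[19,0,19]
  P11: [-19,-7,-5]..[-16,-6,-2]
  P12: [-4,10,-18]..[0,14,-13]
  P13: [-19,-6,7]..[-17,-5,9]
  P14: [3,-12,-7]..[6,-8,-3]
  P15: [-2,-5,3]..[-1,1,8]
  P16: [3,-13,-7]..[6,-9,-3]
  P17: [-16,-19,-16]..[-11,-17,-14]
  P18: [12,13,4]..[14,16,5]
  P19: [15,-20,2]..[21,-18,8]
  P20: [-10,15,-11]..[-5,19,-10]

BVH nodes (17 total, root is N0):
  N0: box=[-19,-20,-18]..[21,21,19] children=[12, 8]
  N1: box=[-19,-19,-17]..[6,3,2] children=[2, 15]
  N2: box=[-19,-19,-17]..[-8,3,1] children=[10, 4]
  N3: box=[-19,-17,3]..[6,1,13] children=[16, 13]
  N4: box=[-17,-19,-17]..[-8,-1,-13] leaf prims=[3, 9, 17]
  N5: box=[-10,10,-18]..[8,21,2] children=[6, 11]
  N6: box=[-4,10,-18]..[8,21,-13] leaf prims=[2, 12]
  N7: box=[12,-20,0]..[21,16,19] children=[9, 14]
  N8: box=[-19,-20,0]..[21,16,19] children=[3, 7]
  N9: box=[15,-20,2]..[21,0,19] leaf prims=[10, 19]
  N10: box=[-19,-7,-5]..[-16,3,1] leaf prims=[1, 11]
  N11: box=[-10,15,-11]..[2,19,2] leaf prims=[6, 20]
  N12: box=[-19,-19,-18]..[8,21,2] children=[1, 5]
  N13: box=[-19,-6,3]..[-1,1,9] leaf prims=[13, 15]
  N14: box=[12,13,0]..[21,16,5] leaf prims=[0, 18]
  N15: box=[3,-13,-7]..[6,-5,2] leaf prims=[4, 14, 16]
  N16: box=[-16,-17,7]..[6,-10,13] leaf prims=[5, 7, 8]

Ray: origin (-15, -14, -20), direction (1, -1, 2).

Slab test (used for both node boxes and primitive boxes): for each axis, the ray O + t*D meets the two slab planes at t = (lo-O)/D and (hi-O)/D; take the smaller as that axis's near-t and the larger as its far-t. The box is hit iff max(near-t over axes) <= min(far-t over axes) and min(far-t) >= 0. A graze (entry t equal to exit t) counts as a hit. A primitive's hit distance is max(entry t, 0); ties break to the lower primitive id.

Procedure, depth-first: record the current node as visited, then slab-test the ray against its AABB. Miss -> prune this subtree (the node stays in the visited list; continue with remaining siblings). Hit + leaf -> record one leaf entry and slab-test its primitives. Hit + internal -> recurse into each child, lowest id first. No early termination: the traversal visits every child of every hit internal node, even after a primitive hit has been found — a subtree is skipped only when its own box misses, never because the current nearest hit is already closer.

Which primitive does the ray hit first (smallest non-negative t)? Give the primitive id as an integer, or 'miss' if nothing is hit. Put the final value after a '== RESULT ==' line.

Walk:
N0 x:[-4,36] y:[-35,6] z:[1,39/2] -> hit [1,6], descend [8, 12]
  N8 x:[-4,36] y:[-30,6] z:[10,39/2] -> miss, prune
  N12 x:[-4,23] y:[-35,5] z:[1,11] -> hit [1,5], descend [1, 5]
    N1 x:[-4,21] y:[-17,5] z:[3/2,11] -> hit [3/2,5], descend [2, 15]
      N2 x:[-4,7] y:[-17,5] z:[3/2,21/2] -> hit [3/2,5], descend [4, 10]
        N4 x:[-2,7] y:[-13,5] z:[3/2,7/2] -> hit [3/2,7/2] leaf, test {P3(miss), P9(miss), P17@t=3}
        N10 x:[-4,-1] y:[-17,-7] z:[15/2,21/2] -> miss, prune
      N15 x:[18,21] y:[-9,-1] z:[13/2,11] -> miss, prune
    N5 x:[5,23] y:[-35,-24] z:[1,11] -> miss, prune

Visited [0, 8, 12, 1, 2, 4, 10, 15, 5]. Tests: 9 box, 1 leaf. Nearest: P17.

== RESULT ==
17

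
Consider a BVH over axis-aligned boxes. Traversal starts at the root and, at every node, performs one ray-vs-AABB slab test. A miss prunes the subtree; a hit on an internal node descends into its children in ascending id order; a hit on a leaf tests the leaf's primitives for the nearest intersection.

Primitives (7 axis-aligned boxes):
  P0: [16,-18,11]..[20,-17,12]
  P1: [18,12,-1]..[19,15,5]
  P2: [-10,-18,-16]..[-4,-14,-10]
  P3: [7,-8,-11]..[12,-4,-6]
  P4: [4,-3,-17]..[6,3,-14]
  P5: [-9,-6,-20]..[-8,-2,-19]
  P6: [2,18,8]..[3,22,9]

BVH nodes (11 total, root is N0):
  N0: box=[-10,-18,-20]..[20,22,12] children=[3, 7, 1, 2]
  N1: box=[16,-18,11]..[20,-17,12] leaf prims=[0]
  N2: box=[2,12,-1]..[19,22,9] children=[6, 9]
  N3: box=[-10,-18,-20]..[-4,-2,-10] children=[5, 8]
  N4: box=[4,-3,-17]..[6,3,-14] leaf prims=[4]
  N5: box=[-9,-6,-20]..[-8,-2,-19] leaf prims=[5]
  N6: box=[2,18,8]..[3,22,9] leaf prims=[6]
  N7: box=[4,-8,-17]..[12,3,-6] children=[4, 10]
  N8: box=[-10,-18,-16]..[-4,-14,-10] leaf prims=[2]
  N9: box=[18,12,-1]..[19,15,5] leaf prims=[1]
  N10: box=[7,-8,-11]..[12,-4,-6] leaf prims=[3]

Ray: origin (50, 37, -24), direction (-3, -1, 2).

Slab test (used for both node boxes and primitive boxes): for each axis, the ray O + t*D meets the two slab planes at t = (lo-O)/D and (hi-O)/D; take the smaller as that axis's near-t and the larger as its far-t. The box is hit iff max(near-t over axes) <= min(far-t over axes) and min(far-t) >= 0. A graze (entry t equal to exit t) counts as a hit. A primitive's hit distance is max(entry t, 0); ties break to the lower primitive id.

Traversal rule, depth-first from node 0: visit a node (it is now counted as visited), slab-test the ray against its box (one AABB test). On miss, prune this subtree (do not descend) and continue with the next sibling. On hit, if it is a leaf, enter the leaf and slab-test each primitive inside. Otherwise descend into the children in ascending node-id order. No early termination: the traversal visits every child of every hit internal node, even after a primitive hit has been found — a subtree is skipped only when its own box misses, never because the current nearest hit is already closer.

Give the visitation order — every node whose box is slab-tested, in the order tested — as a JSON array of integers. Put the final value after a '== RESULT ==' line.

Walk:
N0 x:[10,20] y:[15,55] z:[2,18] -> hit [15,18], descend [1, 2, 3, 7]
  N1 x:[10,34/3] y:[54,55] z:[35/2,18] -> miss, prune
  N2 x:[31/3,16] y:[15,25] z:[23/2,33/2] -> hit [15,16], descend [6, 9]
    N6 x:[47/3,16] y:[15,19] z:[16,33/2] -> hit [16,16] leaf, test {P6@t=16}
    N9 x:[31/3,32/3] y:[22,25] z:[23/2,29/2] -> miss, prune
  N3 x:[18,20] y:[39,55] z:[2,7] -> miss, prune
  N7 x:[38/3,46/3] y:[34,45] z:[7/2,9] -> miss, prune

Visited [0, 1, 2, 6, 9, 3, 7]. Tests: 7 box, 1 leaf. Nearest: P6.

== RESULT ==
[0, 1, 2, 6, 9, 3, 7]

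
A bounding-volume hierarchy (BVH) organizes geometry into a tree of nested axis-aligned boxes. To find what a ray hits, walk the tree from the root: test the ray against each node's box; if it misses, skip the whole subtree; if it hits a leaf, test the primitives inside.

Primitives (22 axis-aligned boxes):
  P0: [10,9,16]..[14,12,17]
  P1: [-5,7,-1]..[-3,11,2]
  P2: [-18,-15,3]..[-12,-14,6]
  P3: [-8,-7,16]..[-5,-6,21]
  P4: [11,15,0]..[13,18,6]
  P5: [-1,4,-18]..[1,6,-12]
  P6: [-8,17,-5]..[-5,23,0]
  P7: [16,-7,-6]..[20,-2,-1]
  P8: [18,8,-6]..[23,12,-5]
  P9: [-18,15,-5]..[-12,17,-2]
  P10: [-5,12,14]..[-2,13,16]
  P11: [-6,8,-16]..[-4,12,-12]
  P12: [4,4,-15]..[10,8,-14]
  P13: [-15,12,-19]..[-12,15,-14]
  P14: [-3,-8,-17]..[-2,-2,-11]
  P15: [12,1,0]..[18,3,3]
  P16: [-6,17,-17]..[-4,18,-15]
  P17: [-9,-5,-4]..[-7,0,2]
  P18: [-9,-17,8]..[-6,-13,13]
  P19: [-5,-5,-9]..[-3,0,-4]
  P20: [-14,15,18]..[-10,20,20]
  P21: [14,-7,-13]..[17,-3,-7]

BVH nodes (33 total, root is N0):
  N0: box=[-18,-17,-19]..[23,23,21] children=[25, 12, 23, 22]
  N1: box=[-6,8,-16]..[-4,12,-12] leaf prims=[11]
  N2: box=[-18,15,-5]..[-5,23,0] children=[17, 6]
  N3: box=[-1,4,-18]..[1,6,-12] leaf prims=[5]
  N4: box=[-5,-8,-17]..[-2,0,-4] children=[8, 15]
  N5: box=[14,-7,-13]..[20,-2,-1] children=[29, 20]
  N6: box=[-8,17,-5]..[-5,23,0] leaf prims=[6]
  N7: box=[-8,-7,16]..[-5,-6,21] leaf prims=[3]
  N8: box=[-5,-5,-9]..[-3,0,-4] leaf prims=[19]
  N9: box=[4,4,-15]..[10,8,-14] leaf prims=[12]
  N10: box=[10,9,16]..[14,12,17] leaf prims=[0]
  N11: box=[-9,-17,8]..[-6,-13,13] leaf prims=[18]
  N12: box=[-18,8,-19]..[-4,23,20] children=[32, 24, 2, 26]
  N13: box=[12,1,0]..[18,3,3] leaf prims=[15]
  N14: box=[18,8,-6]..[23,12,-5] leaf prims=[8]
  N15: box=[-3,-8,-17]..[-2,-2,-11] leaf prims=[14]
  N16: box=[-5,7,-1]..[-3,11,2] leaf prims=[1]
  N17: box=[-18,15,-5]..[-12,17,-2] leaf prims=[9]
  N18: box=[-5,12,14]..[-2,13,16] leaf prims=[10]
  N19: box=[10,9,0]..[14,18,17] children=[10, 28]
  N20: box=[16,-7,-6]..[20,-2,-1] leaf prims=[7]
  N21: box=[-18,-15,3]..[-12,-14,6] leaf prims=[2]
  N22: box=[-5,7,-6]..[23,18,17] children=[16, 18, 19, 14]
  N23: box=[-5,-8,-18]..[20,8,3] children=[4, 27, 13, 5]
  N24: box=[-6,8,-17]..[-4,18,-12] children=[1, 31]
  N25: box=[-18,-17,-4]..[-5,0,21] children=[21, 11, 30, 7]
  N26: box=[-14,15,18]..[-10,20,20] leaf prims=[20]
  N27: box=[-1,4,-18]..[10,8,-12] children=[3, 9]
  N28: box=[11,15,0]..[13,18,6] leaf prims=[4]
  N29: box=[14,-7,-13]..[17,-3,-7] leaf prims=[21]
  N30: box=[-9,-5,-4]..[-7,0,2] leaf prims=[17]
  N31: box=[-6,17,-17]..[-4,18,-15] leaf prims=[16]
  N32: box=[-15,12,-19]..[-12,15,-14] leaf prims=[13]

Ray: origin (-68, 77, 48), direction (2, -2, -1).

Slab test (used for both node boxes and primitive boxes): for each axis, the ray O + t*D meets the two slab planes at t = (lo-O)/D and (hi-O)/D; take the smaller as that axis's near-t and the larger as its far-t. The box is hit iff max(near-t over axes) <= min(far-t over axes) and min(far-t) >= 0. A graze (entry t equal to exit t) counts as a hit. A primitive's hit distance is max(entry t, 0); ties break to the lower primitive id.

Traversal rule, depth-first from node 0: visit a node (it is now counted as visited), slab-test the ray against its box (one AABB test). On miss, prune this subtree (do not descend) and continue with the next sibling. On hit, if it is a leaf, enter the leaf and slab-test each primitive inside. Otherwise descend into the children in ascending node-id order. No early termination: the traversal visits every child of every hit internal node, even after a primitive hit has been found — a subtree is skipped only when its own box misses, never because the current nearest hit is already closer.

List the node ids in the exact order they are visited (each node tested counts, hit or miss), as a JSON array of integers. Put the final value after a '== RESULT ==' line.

Walk:
N0 x:[25,91/2] y:[27,47] z:[27,67] -> hit [27,91/2], descend [12, 22, 23, 25]
  N12 x:[25,32] y:[27,69/2] z:[28,67] -> hit [28,32], descend [2, 24, 26, 32]
    N2 x:[25,63/2] y:[27,31] z:[48,53] -> miss, prune
    N24 x:[31,32] y:[59/2,69/2] z:[60,65] -> miss, prune
    N26 x:[27,29] y:[57/2,31] z:[28,30] -> hit [57/2,29] leaf, test {P20@t=57/2}
    N32 x:[53/2,28] y:[31,65/2] z:[62,67] -> miss, prune
  N22 x:[63/2,91/2] y:[59/2,35] z:[31,54] -> hit [63/2,35], descend [14, 16, 18, 19]
    N14 x:[43,91/2] y:[65/2,69/2] z:[53,54] -> miss, prune
    N16 x:[63/2,65/2] y:[33,35] z:[46,49] -> miss, prune
    N18 x:[63/2,33] y:[32,65/2] z:[32,34] -> hit [32,65/2] leaf, test {P10@t=32}
    N19 x:[39,41] y:[59/2,34] z:[31,48] -> miss, prune
  N23 x:[63/2,44] y:[69/2,85/2] z:[45,66] -> miss, prune
  N25 x:[25,63/2] y:[77/2,47] z:[27,52] -> miss, prune

Summary -> nodes [0, 12, 2, 24, 26, 32, 22, 14, 16, 18, 19, 23, 25]; box-tests=13; leaf-entries=2; first=P20

== RESULT ==
[0, 12, 2, 24, 26, 32, 22, 14, 16, 18, 19, 23, 25]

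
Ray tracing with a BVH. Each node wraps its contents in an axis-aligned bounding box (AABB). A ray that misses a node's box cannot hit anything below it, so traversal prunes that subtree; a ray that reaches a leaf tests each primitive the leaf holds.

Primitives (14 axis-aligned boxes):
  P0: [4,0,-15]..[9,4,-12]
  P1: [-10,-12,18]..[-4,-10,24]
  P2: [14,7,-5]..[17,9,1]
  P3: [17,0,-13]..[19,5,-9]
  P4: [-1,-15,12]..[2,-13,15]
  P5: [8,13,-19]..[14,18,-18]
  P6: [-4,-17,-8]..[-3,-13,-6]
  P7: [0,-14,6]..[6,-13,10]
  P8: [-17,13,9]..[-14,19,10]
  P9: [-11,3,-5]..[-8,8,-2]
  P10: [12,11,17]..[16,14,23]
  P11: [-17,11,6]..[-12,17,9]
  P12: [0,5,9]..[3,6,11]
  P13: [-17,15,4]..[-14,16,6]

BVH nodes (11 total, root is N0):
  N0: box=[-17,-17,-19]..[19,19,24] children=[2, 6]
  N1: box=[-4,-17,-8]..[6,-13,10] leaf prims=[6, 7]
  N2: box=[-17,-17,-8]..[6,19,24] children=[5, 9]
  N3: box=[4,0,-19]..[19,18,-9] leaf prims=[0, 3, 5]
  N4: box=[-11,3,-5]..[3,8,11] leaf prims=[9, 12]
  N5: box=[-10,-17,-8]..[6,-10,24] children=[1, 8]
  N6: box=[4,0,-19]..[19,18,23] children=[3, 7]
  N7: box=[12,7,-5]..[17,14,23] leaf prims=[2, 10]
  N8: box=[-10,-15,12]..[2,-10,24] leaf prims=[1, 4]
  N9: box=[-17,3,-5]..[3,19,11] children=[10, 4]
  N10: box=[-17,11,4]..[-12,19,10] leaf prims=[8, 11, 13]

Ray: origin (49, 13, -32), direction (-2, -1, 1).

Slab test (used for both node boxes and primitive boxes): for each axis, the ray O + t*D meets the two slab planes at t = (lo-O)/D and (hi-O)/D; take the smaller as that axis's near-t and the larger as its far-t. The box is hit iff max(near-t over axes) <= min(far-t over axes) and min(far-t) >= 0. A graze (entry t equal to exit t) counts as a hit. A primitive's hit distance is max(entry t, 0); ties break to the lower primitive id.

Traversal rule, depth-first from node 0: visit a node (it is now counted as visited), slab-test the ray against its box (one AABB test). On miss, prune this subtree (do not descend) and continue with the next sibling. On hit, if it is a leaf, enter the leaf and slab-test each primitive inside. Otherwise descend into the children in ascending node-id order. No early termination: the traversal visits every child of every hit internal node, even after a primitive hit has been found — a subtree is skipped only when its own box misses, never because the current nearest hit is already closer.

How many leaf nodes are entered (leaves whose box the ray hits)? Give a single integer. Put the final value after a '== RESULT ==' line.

Traverse from the root:
N0 x:[15,33] y:[-6,30] z:[13,56] -> hit [15,30], descend [2, 6]
  N2 x:[43/2,33] y:[-6,30] z:[24,56] -> hit [24,30], descend [5, 9]
    N5 x:[43/2,59/2] y:[23,30] z:[24,56] -> hit [24,59/2], descend [1, 8]
      N1 x:[43/2,53/2] y:[26,30] z:[24,42] -> hit [26,53/2] leaf, test {P6@t=26, P7(miss)}
      N8 x:[47/2,59/2] y:[23,28] z:[44,56] -> miss, prune
    N9 x:[23,33] y:[-6,10] z:[27,43] -> miss, prune
  N6 x:[15,45/2] y:[-5,13] z:[13,55] -> miss, prune

Visited [0, 2, 5, 1, 8, 9, 6]. Tests: 7 box, 1 leaf. Nearest: P6.

== RESULT ==
1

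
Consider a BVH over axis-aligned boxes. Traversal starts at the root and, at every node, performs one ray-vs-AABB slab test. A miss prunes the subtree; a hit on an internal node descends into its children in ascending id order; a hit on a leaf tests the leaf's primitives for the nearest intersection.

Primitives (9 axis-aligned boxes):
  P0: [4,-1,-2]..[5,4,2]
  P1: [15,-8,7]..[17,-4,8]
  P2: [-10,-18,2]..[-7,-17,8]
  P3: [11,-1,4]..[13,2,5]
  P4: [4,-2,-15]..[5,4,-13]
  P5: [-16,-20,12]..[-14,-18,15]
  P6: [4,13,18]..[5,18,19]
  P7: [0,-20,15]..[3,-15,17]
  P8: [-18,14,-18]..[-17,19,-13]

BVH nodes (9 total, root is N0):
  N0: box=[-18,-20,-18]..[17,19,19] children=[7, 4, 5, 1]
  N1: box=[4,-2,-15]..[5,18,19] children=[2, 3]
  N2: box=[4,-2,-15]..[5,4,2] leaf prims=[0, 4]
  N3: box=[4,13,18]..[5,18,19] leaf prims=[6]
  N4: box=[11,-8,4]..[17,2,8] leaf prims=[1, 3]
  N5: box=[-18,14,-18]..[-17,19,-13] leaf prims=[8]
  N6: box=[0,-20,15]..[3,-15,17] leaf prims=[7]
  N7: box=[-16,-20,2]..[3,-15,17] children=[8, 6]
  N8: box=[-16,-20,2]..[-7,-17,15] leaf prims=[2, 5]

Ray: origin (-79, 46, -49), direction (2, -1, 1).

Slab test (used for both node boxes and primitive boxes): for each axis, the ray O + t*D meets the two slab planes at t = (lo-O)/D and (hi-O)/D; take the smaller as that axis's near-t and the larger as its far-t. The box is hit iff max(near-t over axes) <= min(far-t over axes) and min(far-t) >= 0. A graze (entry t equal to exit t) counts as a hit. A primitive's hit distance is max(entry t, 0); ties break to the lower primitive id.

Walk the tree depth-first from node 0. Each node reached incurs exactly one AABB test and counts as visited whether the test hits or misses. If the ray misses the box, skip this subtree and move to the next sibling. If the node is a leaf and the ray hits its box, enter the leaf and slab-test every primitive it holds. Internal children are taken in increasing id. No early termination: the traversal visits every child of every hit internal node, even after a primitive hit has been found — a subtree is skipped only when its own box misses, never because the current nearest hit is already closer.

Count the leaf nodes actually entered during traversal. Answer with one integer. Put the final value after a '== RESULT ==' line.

Trace the traversal:
N0 x:[61/2,48] y:[27,66] z:[31,68] -> hit [31,48], descend [1, 4, 5, 7]
  N1 x:[83/2,42] y:[28,48] z:[34,68] -> hit [83/2,42], descend [2, 3]
    N2 x:[83/2,42] y:[42,48] z:[34,51] -> hit [42,42] leaf, test {P0(miss), P4(miss)}
    N3 x:[83/2,42] y:[28,33] z:[67,68] -> miss, prune
  N4 x:[45,48] y:[44,54] z:[53,57] -> miss, prune
  N5 x:[61/2,31] y:[27,32] z:[31,36] -> hit [31,31] leaf, test {P8@t=31}
  N7 x:[63/2,41] y:[61,66] z:[51,66] -> miss, prune

Visited [0, 1, 2, 3, 4, 5, 7]. Tests: 7 box, 2 leaf. Nearest: P8.

== RESULT ==
2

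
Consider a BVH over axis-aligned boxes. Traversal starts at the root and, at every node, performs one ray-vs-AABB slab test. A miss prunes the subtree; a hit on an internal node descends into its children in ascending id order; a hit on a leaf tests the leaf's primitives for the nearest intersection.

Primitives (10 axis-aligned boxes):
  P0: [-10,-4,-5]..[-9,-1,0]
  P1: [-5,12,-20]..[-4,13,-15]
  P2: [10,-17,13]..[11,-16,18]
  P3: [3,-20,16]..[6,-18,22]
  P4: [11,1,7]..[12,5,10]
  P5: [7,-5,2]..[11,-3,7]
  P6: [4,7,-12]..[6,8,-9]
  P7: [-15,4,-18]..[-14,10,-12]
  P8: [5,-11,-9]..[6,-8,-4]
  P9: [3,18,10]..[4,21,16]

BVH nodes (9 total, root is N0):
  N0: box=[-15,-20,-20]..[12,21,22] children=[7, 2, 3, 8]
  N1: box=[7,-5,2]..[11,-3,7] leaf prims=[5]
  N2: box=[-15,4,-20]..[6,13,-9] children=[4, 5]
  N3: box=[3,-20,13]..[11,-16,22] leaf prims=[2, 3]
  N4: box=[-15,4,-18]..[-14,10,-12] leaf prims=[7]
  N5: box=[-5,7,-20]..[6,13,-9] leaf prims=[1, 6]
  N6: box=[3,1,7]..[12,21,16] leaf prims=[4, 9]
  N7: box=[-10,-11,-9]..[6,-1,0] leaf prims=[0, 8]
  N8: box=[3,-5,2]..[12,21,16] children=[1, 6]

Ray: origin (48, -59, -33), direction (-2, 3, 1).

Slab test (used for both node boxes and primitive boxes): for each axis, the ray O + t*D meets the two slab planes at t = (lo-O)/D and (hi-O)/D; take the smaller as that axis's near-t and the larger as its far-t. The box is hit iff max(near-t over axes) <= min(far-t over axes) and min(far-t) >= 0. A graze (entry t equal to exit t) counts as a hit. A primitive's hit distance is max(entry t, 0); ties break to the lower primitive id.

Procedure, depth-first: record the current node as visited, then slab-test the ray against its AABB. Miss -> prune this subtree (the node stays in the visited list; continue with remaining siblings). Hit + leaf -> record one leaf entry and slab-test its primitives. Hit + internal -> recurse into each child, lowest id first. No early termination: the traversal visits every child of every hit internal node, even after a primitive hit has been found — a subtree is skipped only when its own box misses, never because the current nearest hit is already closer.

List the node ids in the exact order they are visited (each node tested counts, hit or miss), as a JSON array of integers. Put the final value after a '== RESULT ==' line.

Walk:
N0 x:[18,63/2] y:[13,80/3] z:[13,55] -> hit [18,80/3], descend [2, 3, 7, 8]
  N2 x:[21,63/2] y:[21,24] z:[13,24] -> hit [21,24], descend [4, 5]
    N4 x:[31,63/2] y:[21,23] z:[15,21] -> miss, prune
    N5 x:[21,53/2] y:[22,24] z:[13,24] -> hit [22,24] leaf, test {P1(miss), P6@t=22}
  N3 x:[37/2,45/2] y:[13,43/3] z:[46,55] -> miss, prune
  N7 x:[21,29] y:[16,58/3] z:[24,33] -> miss, prune
  N8 x:[18,45/2] y:[18,80/3] z:[35,49] -> miss, prune

Visited [0, 2, 4, 5, 3, 7, 8]. Tests: 7 box, 1 leaf. Nearest: P6.

== RESULT ==
[0, 2, 4, 5, 3, 7, 8]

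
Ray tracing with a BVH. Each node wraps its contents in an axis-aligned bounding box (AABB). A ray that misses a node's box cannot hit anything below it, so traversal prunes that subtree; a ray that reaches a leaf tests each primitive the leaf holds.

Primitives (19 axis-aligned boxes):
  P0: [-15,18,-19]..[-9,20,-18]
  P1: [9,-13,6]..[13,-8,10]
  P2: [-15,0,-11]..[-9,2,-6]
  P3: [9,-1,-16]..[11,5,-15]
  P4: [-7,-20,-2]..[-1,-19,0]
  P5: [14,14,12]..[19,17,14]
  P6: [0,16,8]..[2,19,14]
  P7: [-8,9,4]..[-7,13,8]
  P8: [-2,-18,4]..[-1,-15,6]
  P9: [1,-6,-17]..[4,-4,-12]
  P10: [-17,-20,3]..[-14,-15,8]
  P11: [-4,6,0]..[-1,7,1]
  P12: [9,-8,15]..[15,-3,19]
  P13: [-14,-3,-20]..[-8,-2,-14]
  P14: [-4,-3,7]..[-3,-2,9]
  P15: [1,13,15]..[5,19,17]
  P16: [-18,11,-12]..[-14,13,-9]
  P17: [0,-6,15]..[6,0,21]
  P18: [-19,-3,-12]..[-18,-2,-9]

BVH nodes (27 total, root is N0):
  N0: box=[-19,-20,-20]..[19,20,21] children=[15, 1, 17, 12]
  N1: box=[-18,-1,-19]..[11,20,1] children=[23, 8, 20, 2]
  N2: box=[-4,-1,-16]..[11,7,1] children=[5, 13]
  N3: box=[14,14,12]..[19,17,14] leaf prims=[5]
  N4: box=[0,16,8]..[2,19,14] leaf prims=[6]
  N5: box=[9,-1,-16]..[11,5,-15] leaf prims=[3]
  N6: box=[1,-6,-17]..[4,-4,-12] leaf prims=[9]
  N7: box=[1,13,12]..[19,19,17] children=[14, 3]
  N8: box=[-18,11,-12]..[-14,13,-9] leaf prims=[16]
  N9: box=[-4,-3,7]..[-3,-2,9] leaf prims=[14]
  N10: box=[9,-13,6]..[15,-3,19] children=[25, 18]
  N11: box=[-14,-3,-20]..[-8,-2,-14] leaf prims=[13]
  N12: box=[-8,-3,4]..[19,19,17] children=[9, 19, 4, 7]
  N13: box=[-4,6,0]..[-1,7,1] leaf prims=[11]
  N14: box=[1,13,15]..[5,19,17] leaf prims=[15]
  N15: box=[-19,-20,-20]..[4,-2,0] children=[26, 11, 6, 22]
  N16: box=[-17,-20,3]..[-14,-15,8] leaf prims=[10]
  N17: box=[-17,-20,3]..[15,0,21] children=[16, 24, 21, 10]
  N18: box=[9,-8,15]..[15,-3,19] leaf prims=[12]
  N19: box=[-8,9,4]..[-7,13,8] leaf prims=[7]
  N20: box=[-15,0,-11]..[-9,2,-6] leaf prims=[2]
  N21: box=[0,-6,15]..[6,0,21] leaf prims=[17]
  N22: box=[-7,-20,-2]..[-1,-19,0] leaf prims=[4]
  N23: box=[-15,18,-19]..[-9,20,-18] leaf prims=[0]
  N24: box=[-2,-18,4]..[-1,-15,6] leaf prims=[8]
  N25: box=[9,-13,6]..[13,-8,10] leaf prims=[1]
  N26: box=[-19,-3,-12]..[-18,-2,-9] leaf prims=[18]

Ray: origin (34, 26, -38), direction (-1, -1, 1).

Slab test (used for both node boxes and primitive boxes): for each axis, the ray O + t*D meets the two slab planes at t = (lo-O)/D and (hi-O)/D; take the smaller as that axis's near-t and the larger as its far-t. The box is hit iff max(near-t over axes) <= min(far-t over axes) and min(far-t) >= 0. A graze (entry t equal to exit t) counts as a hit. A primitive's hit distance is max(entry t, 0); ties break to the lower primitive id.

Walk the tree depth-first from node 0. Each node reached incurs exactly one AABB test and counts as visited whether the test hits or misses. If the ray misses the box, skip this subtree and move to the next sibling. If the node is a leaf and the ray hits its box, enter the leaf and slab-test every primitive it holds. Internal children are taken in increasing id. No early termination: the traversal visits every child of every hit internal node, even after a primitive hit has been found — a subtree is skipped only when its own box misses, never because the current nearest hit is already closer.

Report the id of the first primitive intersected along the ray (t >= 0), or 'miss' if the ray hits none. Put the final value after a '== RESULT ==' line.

Walk:
N0 x:[15,53] y:[6,46] z:[18,59] -> hit [18,46], descend [1, 12, 15, 17]
  N1 x:[23,52] y:[6,27] z:[19,39] -> hit [23,27], descend [2, 8, 20, 23]
    N2 x:[23,38] y:[19,27] z:[22,39] -> hit [23,27], descend [5, 13]
      N5 x:[23,25] y:[21,27] z:[22,23] -> hit [23,23] leaf, test {P3@t=23}
      N13 x:[35,38] y:[19,20] z:[38,39] -> miss, prune
    N8 x:[48,52] y:[13,15] z:[26,29] -> miss, prune
    N20 x:[43,49] y:[24,26] z:[27,32] -> miss, prune
    N23 x:[43,49] y:[6,8] z:[19,20] -> miss, prune
  N12 x:[15,42] y:[7,29] z:[42,55] -> miss, prune
  N15 x:[30,53] y:[28,46] z:[18,38] -> hit [30,38], descend [6, 11, 22, 26]
    N6 x:[30,33] y:[30,32] z:[21,26] -> miss, prune
    N11 x:[42,48] y:[28,29] z:[18,24] -> miss, prune
    N22 x:[35,41] y:[45,46] z:[36,38] -> miss, prune
    N26 x:[52,53] y:[28,29] z:[26,29] -> miss, prune
  N17 x:[19,51] y:[26,46] z:[41,59] -> hit [41,46], descend [10, 16, 21, 24]
    N10 x:[19,25] y:[29,39] z:[44,57] -> miss, prune
    N16 x:[48,51] y:[41,46] z:[41,46] -> miss, prune
    N21 x:[28,34] y:[26,32] z:[53,59] -> miss, prune
    N24 x:[35,36] y:[41,44] z:[42,44] -> miss, prune

19 AABB tests over nodes [0, 1, 2, 5, 13, 8, 20, 23, 12, 15, 6, 11, 22, 26, 17, 10, 16, 21, 24]; 1 leaf entered; closest P3.

== RESULT ==
3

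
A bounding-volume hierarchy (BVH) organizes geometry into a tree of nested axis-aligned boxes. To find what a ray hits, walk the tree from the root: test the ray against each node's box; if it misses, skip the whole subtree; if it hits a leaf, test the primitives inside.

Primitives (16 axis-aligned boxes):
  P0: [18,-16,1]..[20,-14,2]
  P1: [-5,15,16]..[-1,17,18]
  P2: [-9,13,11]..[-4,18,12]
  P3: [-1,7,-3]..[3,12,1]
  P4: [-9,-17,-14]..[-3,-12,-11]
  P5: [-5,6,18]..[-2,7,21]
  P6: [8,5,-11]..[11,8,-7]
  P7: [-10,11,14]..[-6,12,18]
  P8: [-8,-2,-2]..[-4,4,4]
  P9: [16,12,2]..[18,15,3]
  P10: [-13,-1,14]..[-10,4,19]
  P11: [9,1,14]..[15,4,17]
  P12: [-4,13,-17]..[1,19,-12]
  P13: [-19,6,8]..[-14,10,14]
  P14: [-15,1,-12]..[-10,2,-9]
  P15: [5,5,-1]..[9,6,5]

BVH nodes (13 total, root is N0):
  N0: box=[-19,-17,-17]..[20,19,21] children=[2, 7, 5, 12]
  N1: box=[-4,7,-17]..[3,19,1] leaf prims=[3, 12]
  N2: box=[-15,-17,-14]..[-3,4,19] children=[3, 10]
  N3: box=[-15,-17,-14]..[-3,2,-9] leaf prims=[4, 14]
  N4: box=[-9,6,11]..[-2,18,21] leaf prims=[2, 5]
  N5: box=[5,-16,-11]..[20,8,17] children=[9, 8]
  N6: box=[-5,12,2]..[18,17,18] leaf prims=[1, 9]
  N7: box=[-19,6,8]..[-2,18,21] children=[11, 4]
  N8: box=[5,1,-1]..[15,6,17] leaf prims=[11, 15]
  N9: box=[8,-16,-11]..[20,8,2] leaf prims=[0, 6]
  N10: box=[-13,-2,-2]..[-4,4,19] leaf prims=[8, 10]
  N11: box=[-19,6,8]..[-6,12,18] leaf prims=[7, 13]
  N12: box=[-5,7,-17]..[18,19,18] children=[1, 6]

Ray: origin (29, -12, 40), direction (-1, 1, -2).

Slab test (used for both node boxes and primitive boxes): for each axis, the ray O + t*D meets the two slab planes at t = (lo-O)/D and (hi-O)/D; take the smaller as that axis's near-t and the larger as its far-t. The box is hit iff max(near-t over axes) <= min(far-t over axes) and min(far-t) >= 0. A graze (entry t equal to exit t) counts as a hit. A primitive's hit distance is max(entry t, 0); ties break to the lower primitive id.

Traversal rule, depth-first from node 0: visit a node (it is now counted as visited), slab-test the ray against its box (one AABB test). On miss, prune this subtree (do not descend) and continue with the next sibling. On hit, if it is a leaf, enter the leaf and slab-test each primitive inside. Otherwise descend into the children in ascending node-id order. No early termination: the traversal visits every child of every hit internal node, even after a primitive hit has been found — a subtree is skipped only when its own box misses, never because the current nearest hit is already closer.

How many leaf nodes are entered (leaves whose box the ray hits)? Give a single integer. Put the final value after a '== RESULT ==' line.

Traverse from the root:
N0 x:[9,48] y:[-5,31] z:[19/2,57/2] -> hit [19/2,57/2], descend [2, 5, 7, 12]
  N2 x:[32,44] y:[-5,16] z:[21/2,27] -> miss, prune
  N5 x:[9,24] y:[-4,20] z:[23/2,51/2] -> hit [23/2,20], descend [8, 9]
    N8 x:[14,24] y:[13,18] z:[23/2,41/2] -> hit [14,18] leaf, test {P11(miss), P15(miss)}
    N9 x:[9,21] y:[-4,20] z:[19,51/2] -> hit [19,20] leaf, test {P0(miss), P6(miss)}
  N7 x:[31,48] y:[18,30] z:[19/2,16] -> miss, prune
  N12 x:[11,34] y:[19,31] z:[11,57/2] -> hit [19,57/2], descend [1, 6]
    N1 x:[26,33] y:[19,31] z:[39/2,57/2] -> hit [26,57/2] leaf, test {P3(miss), P12@t=28}
    N6 x:[11,34] y:[24,29] z:[11,19] -> miss, prune

Summary -> nodes [0, 2, 5, 8, 9, 7, 12, 1, 6]; box-tests=9; leaf-entries=3; first=P12

== RESULT ==
3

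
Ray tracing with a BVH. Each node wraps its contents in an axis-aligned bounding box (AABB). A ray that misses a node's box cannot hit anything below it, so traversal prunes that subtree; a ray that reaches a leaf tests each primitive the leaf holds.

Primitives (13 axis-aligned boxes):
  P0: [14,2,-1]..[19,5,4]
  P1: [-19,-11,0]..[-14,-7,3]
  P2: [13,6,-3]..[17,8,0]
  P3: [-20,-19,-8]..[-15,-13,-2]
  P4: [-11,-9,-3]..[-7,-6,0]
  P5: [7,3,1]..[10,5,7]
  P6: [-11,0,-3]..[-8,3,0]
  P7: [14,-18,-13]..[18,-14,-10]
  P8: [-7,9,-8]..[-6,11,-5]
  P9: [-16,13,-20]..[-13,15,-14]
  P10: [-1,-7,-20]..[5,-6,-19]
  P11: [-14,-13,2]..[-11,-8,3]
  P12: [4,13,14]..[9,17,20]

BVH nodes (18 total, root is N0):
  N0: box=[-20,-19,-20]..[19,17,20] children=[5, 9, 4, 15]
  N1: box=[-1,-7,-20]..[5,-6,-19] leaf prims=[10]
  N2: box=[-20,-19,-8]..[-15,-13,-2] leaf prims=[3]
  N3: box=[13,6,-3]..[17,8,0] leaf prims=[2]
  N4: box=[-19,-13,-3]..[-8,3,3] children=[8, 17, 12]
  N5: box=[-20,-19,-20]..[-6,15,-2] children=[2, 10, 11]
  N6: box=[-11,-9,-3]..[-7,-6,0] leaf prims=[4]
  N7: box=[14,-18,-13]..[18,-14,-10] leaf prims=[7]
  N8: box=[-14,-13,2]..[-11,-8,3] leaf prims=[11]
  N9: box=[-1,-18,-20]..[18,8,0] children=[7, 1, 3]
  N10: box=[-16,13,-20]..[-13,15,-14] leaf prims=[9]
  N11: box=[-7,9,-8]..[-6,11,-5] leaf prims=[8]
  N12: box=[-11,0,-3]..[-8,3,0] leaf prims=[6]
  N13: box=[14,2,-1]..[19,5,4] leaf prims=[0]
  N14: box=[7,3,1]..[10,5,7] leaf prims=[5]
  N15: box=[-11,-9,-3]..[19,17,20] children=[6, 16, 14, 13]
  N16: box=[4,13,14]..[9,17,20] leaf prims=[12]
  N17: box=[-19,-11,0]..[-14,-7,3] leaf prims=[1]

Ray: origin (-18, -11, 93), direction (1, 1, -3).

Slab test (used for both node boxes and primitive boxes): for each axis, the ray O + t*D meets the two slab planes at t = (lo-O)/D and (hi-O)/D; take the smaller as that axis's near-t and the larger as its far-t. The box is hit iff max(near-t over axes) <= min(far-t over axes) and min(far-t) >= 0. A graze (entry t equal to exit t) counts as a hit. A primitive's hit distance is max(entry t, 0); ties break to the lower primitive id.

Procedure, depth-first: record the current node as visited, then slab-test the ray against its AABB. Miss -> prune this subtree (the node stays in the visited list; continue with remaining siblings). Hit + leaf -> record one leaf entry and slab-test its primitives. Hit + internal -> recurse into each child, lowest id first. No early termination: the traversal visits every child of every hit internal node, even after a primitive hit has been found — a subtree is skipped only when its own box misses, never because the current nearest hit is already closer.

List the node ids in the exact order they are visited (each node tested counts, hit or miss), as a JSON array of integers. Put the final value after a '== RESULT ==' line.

Trace the traversal:
N0 x:[-2,37] y:[-8,28] z:[73/3,113/3] -> hit [73/3,28], descend [4, 5, 9, 15]
  N4 x:[-1,10] y:[-2,14] z:[30,32] -> miss, prune
  N5 x:[-2,12] y:[-8,26] z:[95/3,113/3] -> miss, prune
  N9 x:[17,36] y:[-7,19] z:[31,113/3] -> miss, prune
  N15 x:[7,37] y:[2,28] z:[73/3,32] -> hit [73/3,28], descend [6, 13, 14, 16]
    N6 x:[7,11] y:[2,5] z:[31,32] -> miss, prune
    N13 x:[32,37] y:[13,16] z:[89/3,94/3] -> miss, prune
    N14 x:[25,28] y:[14,16] z:[86/3,92/3] -> miss, prune
    N16 x:[22,27] y:[24,28] z:[73/3,79/3] -> hit [73/3,79/3] leaf, test {P12@t=73/3}

order=[0, 4, 5, 9, 15, 6, 13, 14, 16]  |boxes|=9  |leaves|=1  hit=P12

== RESULT ==
[0, 4, 5, 9, 15, 6, 13, 14, 16]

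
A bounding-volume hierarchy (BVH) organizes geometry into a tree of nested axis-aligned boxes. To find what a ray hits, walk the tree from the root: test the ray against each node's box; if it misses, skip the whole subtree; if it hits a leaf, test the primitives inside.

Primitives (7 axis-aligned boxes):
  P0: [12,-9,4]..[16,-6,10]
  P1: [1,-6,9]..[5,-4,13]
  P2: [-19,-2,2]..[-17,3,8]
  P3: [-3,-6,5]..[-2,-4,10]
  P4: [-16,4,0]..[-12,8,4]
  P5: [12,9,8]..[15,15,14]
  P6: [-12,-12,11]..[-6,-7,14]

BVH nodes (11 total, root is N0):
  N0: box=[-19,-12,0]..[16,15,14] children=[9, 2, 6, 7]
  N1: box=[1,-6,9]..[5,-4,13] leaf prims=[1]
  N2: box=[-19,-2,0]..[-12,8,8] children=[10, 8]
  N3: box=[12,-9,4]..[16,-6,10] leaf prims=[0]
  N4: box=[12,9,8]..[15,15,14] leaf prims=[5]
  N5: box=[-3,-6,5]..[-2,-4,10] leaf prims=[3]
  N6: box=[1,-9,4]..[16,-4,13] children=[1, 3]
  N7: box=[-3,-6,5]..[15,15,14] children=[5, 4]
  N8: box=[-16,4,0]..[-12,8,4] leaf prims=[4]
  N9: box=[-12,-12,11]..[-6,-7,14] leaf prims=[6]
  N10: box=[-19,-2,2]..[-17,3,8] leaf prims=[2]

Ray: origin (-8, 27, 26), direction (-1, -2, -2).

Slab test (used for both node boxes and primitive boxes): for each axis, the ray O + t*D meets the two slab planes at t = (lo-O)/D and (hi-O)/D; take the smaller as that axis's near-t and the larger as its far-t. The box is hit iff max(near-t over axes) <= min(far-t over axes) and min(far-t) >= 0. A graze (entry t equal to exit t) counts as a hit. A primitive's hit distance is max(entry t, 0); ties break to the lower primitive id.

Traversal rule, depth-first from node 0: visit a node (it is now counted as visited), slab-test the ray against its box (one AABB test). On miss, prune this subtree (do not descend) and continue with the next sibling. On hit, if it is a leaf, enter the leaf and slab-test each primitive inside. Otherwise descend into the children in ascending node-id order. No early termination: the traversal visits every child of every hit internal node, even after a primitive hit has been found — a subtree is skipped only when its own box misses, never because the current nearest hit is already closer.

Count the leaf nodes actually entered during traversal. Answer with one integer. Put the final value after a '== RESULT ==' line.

Trace the traversal:
N0 x:[-24,11] y:[6,39/2] z:[6,13] -> hit [6,11], descend [2, 6, 7, 9]
  N2 x:[4,11] y:[19/2,29/2] z:[9,13] -> hit [19/2,11], descend [8, 10]
    N8 x:[4,8] y:[19/2,23/2] z:[11,13] -> miss, prune
    N10 x:[9,11] y:[12,29/2] z:[9,12] -> miss, prune
  N6 x:[-24,-9] y:[31/2,18] z:[13/2,11] -> miss, prune
  N7 x:[-23,-5] y:[6,33/2] z:[6,21/2] -> miss, prune
  N9 x:[-2,4] y:[17,39/2] z:[6,15/2] -> miss, prune

7 AABB tests over nodes [0, 2, 8, 10, 6, 7, 9]; 0 leaves entered; closest miss.

== RESULT ==
0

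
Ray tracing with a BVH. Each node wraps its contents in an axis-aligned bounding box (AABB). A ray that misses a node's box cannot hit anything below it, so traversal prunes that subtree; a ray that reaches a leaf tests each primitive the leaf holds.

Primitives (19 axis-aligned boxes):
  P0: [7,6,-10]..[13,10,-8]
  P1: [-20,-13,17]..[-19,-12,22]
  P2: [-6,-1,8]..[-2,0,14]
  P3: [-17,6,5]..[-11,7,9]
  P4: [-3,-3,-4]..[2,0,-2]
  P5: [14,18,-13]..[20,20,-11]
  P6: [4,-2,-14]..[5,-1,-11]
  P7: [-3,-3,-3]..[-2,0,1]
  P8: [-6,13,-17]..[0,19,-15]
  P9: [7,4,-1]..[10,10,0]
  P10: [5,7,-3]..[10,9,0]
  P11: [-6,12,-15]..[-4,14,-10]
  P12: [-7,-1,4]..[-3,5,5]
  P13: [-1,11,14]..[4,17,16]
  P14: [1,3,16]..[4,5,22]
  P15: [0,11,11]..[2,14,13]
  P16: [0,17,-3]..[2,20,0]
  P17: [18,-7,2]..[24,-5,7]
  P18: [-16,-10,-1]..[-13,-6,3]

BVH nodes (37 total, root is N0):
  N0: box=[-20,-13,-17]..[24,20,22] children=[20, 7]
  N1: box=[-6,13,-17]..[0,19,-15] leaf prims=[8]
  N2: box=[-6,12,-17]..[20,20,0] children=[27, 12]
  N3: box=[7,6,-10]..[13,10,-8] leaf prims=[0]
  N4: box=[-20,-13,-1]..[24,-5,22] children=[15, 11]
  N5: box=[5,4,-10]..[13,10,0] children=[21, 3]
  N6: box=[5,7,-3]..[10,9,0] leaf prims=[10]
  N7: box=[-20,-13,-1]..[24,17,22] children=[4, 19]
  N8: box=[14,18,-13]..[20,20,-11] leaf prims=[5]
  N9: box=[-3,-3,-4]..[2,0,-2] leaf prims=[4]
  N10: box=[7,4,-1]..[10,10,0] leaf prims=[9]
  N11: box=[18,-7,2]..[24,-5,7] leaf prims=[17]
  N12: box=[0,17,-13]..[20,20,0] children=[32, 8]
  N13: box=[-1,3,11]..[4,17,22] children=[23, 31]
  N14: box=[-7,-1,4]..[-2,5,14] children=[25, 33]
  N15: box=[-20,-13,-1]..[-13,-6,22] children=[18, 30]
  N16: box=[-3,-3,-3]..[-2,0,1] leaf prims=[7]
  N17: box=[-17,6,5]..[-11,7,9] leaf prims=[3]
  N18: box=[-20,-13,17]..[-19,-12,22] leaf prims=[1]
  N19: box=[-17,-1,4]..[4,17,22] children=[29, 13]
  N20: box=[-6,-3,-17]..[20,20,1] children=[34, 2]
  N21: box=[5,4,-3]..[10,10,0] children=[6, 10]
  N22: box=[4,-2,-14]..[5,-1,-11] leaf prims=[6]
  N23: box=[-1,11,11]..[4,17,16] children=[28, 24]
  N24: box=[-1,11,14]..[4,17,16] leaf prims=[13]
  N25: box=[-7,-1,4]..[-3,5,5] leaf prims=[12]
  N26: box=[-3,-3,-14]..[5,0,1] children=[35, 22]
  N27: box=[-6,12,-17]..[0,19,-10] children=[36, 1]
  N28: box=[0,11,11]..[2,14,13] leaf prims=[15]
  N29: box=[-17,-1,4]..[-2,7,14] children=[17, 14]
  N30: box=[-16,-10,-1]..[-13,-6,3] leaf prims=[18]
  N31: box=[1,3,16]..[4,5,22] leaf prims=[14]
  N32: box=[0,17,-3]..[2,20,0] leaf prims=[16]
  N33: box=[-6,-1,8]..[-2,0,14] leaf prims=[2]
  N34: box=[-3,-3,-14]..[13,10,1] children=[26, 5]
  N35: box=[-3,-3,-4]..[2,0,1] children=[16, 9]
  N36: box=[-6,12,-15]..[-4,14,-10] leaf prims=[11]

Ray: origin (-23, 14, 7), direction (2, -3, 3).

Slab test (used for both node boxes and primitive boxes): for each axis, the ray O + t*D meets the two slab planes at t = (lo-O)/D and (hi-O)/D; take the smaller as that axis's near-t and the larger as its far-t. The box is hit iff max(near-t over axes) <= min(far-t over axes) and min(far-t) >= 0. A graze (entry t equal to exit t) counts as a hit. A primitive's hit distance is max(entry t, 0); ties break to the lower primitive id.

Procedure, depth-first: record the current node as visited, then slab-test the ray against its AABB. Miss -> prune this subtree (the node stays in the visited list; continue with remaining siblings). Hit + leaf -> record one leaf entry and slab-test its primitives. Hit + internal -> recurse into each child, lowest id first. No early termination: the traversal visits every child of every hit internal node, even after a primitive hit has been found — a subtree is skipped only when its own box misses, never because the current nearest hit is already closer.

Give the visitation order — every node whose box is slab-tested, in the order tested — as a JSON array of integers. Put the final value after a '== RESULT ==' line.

Traverse from the root:
N0 x:[3/2,47/2] y:[-2,9] z:[-8,5] -> hit [3/2,5], descend [7, 20]
  N7 x:[3/2,47/2] y:[-1,9] z:[-8/3,5] -> hit [3/2,5], descend [4, 19]
    N4 x:[3/2,47/2] y:[19/3,9] z:[-8/3,5] -> miss, prune
    N19 x:[3,27/2] y:[-1,5] z:[-1,5] -> hit [3,5], descend [13, 29]
      N13 x:[11,27/2] y:[-1,11/3] z:[4/3,5] -> miss, prune
      N29 x:[3,21/2] y:[7/3,5] z:[-1,7/3] -> miss, prune
  N20 x:[17/2,43/2] y:[-2,17/3] z:[-8,-2] -> miss, prune

Visited [0, 7, 4, 19, 13, 29, 20]. Tests: 7 box, 0 leaf. Nearest: miss.

== RESULT ==
[0, 7, 4, 19, 13, 29, 20]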